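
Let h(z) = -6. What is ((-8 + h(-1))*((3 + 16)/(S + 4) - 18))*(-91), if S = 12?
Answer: -171353/8 ≈ -21419.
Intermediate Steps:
((-8 + h(-1))*((3 + 16)/(S + 4) - 18))*(-91) = ((-8 - 6)*((3 + 16)/(12 + 4) - 18))*(-91) = -14*(19/16 - 18)*(-91) = -14*(-269/16)*(-91) = (1883/8)*(-91) = -171353/8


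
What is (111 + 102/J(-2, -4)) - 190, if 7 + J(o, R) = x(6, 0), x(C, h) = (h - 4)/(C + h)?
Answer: -2123/23 ≈ -92.304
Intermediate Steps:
x(C, h) = (-4 + h)/(C + h)
J(o, R) = -23/3 (J(o, R) = -7 + (-4 + 0)/(6 + 0) = -7 - 4/6 = -7 + (⅙)*(-4) = -7 - ⅔ = -23/3)
(111 + 102/J(-2, -4)) - 190 = (111 + 102/(-23/3)) - 190 = (111 + 102*(-3/23)) - 190 = (111 - 306/23) - 190 = 2247/23 - 190 = -2123/23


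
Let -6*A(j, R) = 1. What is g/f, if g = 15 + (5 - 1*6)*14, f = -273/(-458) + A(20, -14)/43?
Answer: 29541/17494 ≈ 1.6886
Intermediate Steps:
A(j, R) = -1/6 (A(j, R) = -1/6*1 = -1/6)
f = 17494/29541 (f = -273/(-458) - 1/6/43 = -273*(-1/458) - 1/6*1/43 = 273/458 - 1/258 = 17494/29541 ≈ 0.59219)
g = 1 (g = 15 + (5 - 6)*14 = 15 - 1*14 = 15 - 14 = 1)
g/f = 1/(17494/29541) = 1*(29541/17494) = 29541/17494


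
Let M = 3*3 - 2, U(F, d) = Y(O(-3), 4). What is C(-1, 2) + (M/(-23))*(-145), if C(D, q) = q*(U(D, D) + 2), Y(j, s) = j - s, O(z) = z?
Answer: 785/23 ≈ 34.130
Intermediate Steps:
U(F, d) = -7 (U(F, d) = -3 - 1*4 = -3 - 4 = -7)
M = 7 (M = 9 - 2 = 7)
C(D, q) = -5*q (C(D, q) = q*(-7 + 2) = q*(-5) = -5*q)
C(-1, 2) + (M/(-23))*(-145) = -5*2 + (7/(-23))*(-145) = -10 + (7*(-1/23))*(-145) = -10 - 7/23*(-145) = -10 + 1015/23 = 785/23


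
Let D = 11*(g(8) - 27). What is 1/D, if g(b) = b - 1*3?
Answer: -1/242 ≈ -0.0041322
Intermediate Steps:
g(b) = -3 + b (g(b) = b - 3 = -3 + b)
D = -242 (D = 11*((-3 + 8) - 27) = 11*(5 - 27) = 11*(-22) = -242)
1/D = 1/(-242) = -1/242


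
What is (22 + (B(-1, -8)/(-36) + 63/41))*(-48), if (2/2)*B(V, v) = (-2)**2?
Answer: -138304/123 ≈ -1124.4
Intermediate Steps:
B(V, v) = 4 (B(V, v) = (-2)**2 = 4)
(22 + (B(-1, -8)/(-36) + 63/41))*(-48) = (22 + (4/(-36) + 63/41))*(-48) = (22 + (4*(-1/36) + 63*(1/41)))*(-48) = (22 + (-1/9 + 63/41))*(-48) = (22 + 526/369)*(-48) = (8644/369)*(-48) = -138304/123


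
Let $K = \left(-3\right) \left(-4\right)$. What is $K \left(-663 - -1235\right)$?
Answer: $6864$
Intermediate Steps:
$K = 12$
$K \left(-663 - -1235\right) = 12 \left(-663 - -1235\right) = 12 \left(-663 + 1235\right) = 12 \cdot 572 = 6864$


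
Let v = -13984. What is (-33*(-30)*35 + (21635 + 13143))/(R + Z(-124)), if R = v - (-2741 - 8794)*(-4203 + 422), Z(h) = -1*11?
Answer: -34714/21813915 ≈ -0.0015914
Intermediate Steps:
Z(h) = -11
R = -43627819 (R = -13984 - (-2741 - 8794)*(-4203 + 422) = -13984 - (-11535)*(-3781) = -13984 - 1*43613835 = -13984 - 43613835 = -43627819)
(-33*(-30)*35 + (21635 + 13143))/(R + Z(-124)) = (-33*(-30)*35 + (21635 + 13143))/(-43627819 - 11) = (990*35 + 34778)/(-43627830) = (34650 + 34778)*(-1/43627830) = 69428*(-1/43627830) = -34714/21813915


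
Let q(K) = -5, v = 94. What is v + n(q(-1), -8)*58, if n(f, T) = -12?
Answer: -602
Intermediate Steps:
v + n(q(-1), -8)*58 = 94 - 12*58 = 94 - 696 = -602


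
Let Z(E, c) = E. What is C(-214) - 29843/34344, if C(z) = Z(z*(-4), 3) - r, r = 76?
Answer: 26758477/34344 ≈ 779.13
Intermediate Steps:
C(z) = -76 - 4*z (C(z) = z*(-4) - 1*76 = -4*z - 76 = -76 - 4*z)
C(-214) - 29843/34344 = (-76 - 4*(-214)) - 29843/34344 = (-76 + 856) - 29843/34344 = 780 - 1*29843/34344 = 780 - 29843/34344 = 26758477/34344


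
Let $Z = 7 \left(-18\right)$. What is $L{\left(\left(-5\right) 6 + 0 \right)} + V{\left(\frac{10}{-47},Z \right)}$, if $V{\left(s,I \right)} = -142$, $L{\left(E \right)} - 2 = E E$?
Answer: $760$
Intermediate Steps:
$Z = -126$
$L{\left(E \right)} = 2 + E^{2}$ ($L{\left(E \right)} = 2 + E E = 2 + E^{2}$)
$L{\left(\left(-5\right) 6 + 0 \right)} + V{\left(\frac{10}{-47},Z \right)} = \left(2 + \left(\left(-5\right) 6 + 0\right)^{2}\right) - 142 = \left(2 + \left(-30 + 0\right)^{2}\right) - 142 = \left(2 + \left(-30\right)^{2}\right) - 142 = \left(2 + 900\right) - 142 = 902 - 142 = 760$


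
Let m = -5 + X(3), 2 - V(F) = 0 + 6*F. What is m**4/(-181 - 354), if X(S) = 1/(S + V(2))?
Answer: -1679616/1284535 ≈ -1.3076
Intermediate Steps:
V(F) = 2 - 6*F (V(F) = 2 - (0 + 6*F) = 2 - 6*F)
X(S) = 1/(-10 + S) (X(S) = 1/(S + (2 - 6*2)) = 1/(S + (2 - 12)) = 1/(S - 10) = 1/(-10 + S))
m = -36/7 (m = -5 + 1/(-10 + 3) = -5 + 1/(-7) = -5 - 1/7 = -36/7 ≈ -5.1429)
m**4/(-181 - 354) = (-36/7)**4/(-181 - 354) = (1679616/2401)/(-535) = (1679616/2401)*(-1/535) = -1679616/1284535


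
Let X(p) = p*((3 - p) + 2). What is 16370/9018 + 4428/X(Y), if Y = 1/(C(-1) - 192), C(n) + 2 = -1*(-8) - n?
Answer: -341661852695/2087667 ≈ -1.6366e+5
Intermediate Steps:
C(n) = 6 - n (C(n) = -2 + (-1*(-8) - n) = -2 + (8 - n) = 6 - n)
Y = -1/185 (Y = 1/((6 - 1*(-1)) - 192) = 1/((6 + 1) - 192) = 1/(7 - 192) = 1/(-185) = -1/185 ≈ -0.0054054)
X(p) = p*(5 - p)
16370/9018 + 4428/X(Y) = 16370/9018 + 4428/((-(5 - 1*(-1/185))/185)) = 16370*(1/9018) + 4428/((-(5 + 1/185)/185)) = 8185/4509 + 4428/((-1/185*926/185)) = 8185/4509 + 4428/(-926/34225) = 8185/4509 + 4428*(-34225/926) = 8185/4509 - 75774150/463 = -341661852695/2087667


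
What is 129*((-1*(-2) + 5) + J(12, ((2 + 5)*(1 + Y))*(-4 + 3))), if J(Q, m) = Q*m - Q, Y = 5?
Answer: -65661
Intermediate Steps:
J(Q, m) = -Q + Q*m
129*((-1*(-2) + 5) + J(12, ((2 + 5)*(1 + Y))*(-4 + 3))) = 129*((-1*(-2) + 5) + 12*(-1 + ((2 + 5)*(1 + 5))*(-4 + 3))) = 129*((2 + 5) + 12*(-1 + (7*6)*(-1))) = 129*(7 + 12*(-1 + 42*(-1))) = 129*(7 + 12*(-1 - 42)) = 129*(7 + 12*(-43)) = 129*(7 - 516) = 129*(-509) = -65661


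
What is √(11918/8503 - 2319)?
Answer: I*√167564701117/8503 ≈ 48.141*I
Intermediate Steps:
√(11918/8503 - 2319) = √(-19706539/8503) = I*√167564701117/8503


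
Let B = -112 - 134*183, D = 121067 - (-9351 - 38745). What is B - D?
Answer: -193797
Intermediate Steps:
D = 169163 (D = 121067 - 1*(-48096) = 121067 + 48096 = 169163)
B = -24634 (B = -112 - 24522 = -24634)
B - D = -24634 - 1*169163 = -24634 - 169163 = -193797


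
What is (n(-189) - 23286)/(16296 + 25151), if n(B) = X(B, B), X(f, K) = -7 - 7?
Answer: -23300/41447 ≈ -0.56216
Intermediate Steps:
X(f, K) = -14
n(B) = -14
(n(-189) - 23286)/(16296 + 25151) = (-14 - 23286)/(16296 + 25151) = -23300/41447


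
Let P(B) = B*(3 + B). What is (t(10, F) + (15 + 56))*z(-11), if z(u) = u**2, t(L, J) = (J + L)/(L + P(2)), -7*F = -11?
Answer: 1212541/140 ≈ 8661.0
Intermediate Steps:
F = 11/7 (F = -1/7*(-11) = 11/7 ≈ 1.5714)
t(L, J) = (J + L)/(10 + L) (t(L, J) = (J + L)/(L + 2*(3 + 2)) = (J + L)/(L + 2*5) = (J + L)/(L + 10) = (J + L)/(10 + L))
(t(10, F) + (15 + 56))*z(-11) = ((11/7 + 10)/(10 + 10) + (15 + 56))*(-11)**2 = ((81/7)/20 + 71)*121 = ((1/20)*(81/7) + 71)*121 = (81/140 + 71)*121 = (10021/140)*121 = 1212541/140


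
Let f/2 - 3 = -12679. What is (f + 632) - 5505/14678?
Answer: -362845665/14678 ≈ -24720.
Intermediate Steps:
f = -25352 (f = 6 + 2*(-12679) = 6 - 25358 = -25352)
(f + 632) - 5505/14678 = (-25352 + 632) - 5505/14678 = -24720 - 5505*1/14678 = -24720 - 5505/14678 = -362845665/14678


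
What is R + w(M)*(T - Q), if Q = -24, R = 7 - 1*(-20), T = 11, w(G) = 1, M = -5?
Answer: 62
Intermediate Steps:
R = 27 (R = 7 + 20 = 27)
R + w(M)*(T - Q) = 27 + 1*(11 - 1*(-24)) = 27 + 1*(11 + 24) = 27 + 1*35 = 27 + 35 = 62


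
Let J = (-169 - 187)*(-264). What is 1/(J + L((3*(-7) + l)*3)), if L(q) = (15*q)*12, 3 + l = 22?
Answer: 1/92904 ≈ 1.0764e-5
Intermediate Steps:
l = 19 (l = -3 + 22 = 19)
J = 93984 (J = -356*(-264) = 93984)
L(q) = 180*q
1/(J + L((3*(-7) + l)*3)) = 1/(93984 + 180*((3*(-7) + 19)*3)) = 1/(93984 + 180*((-21 + 19)*3)) = 1/(93984 + 180*(-2*3)) = 1/(93984 + 180*(-6)) = 1/(93984 - 1080) = 1/92904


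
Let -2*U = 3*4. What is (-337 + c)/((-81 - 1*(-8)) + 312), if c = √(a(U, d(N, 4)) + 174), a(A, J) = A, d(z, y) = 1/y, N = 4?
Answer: -337/239 + 2*√42/239 ≈ -1.3558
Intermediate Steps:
U = -6 (U = -3*4/2 = -½*12 = -6)
c = 2*√42 (c = √(-6 + 174) = √168 = 2*√42 ≈ 12.961)
(-337 + c)/((-81 - 1*(-8)) + 312) = (-337 + 2*√42)/((-81 - 1*(-8)) + 312) = (-337 + 2*√42)/((-81 + 8) + 312) = (-337 + 2*√42)/(-73 + 312) = (-337 + 2*√42)/239 = (-337 + 2*√42)*(1/239) = -337/239 + 2*√42/239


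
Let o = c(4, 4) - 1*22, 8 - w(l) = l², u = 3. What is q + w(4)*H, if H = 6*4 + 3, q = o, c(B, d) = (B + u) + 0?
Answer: -231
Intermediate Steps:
c(B, d) = 3 + B (c(B, d) = (B + 3) + 0 = (3 + B) + 0 = 3 + B)
w(l) = 8 - l²
o = -15 (o = (3 + 4) - 1*22 = 7 - 22 = -15)
q = -15
H = 27 (H = 24 + 3 = 27)
q + w(4)*H = -15 + (8 - 1*4²)*27 = -15 + (8 - 1*16)*27 = -15 + (8 - 16)*27 = -15 - 8*27 = -15 - 216 = -231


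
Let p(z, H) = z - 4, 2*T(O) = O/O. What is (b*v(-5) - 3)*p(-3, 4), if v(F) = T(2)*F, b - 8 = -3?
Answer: 217/2 ≈ 108.50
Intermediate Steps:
T(O) = ½ (T(O) = (O/O)/2 = (½)*1 = ½)
b = 5 (b = 8 - 3 = 5)
v(F) = F/2
p(z, H) = -4 + z
(b*v(-5) - 3)*p(-3, 4) = (5*((½)*(-5)) - 3)*(-4 - 3) = (5*(-5/2) - 3)*(-7) = (-25/2 - 3)*(-7) = -31/2*(-7) = 217/2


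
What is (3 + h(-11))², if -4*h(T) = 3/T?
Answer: 18225/1936 ≈ 9.4137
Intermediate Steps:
h(T) = -3/(4*T)
(3 + h(-11))² = (3 - ¾/(-11))² = (3 - ¾*(-1/11))² = (3 + 3/44)² = (135/44)² = 18225/1936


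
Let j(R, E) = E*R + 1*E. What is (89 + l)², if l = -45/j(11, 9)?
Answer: 1129969/144 ≈ 7847.0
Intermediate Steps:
j(R, E) = E + E*R (j(R, E) = E*R + E = E + E*R)
l = -5/12 (l = -45*1/(9*(1 + 11)) = -45/(9*12) = -45/108 = -45*1/108 = -5/12 ≈ -0.41667)
(89 + l)² = (89 - 5/12)² = (1063/12)² = 1129969/144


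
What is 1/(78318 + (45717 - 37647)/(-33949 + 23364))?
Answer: 2117/165797592 ≈ 1.2769e-5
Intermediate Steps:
1/(78318 + (45717 - 37647)/(-33949 + 23364)) = 1/(78318 + 8070/(-10585)) = 1/(78318 + 8070*(-1/10585)) = 1/(78318 - 1614/2117) = 1/(165797592/2117) = 2117/165797592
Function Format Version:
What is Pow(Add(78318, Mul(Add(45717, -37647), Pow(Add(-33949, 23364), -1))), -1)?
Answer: Rational(2117, 165797592) ≈ 1.2769e-5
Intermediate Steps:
Pow(Add(78318, Mul(Add(45717, -37647), Pow(Add(-33949, 23364), -1))), -1) = Pow(Add(78318, Mul(8070, Pow(-10585, -1))), -1) = Pow(Add(78318, Mul(8070, Rational(-1, 10585))), -1) = Pow(Add(78318, Rational(-1614, 2117)), -1) = Pow(Rational(165797592, 2117), -1) = Rational(2117, 165797592)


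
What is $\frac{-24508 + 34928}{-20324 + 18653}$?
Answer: $- \frac{10420}{1671} \approx -6.2358$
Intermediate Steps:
$\frac{-24508 + 34928}{-20324 + 18653} = \frac{10420}{-1671} = 10420 \left(- \frac{1}{1671}\right) = - \frac{10420}{1671}$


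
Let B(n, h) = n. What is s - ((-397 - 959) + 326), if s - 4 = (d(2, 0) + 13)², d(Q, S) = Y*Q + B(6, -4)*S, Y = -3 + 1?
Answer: 1115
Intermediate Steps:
Y = -2
d(Q, S) = -2*Q + 6*S
s = 85 (s = 4 + ((-2*2 + 6*0) + 13)² = 4 + ((-4 + 0) + 13)² = 4 + (-4 + 13)² = 4 + 9² = 4 + 81 = 85)
s - ((-397 - 959) + 326) = 85 - ((-397 - 959) + 326) = 85 - (-1356 + 326) = 85 - 1*(-1030) = 85 + 1030 = 1115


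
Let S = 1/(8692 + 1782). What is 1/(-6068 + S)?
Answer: -10474/63556231 ≈ -0.00016480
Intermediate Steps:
S = 1/10474 ≈ 9.5475e-5
1/(-6068 + S) = 1/(-6068 + 1/10474) = 1/(-63556231/10474) = -10474/63556231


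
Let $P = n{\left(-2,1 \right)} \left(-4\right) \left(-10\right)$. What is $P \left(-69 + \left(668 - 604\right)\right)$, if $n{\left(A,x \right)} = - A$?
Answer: $-400$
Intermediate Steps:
$P = 80$ ($P = \left(-1\right) \left(-2\right) \left(-4\right) \left(-10\right) = 2 \left(-4\right) \left(-10\right) = \left(-8\right) \left(-10\right) = 80$)
$P \left(-69 + \left(668 - 604\right)\right) = 80 \left(-69 + \left(668 - 604\right)\right) = 80 \left(-69 + 64\right) = 80 \left(-5\right) = -400$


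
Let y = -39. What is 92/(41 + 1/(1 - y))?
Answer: 3680/1641 ≈ 2.2425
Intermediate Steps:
92/(41 + 1/(1 - y)) = 92/(41 + 1/(1 - 1*(-39))) = 92/(41 + 1/(1 + 39)) = 92/(41 + 1/40) = 92/(1641/40) = 92*(40/1641) = 3680/1641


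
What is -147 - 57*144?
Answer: -8355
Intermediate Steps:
-147 - 57*144 = -147 - 8208 = -8355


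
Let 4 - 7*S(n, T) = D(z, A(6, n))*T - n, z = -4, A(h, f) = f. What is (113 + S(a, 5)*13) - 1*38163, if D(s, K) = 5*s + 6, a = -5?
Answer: -265453/7 ≈ -37922.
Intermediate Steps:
D(s, K) = 6 + 5*s
S(n, T) = 4/7 + 2*T + n/7 (S(n, T) = 4/7 - ((6 + 5*(-4))*T - n)/7 = 4/7 - ((6 - 20)*T - n)/7 = 4/7 - (-14*T - n)/7 = 4/7 - (-n - 14*T)/7 = 4/7 + (2*T + n/7) = 4/7 + 2*T + n/7)
(113 + S(a, 5)*13) - 1*38163 = (113 + (4/7 + 2*5 + (1/7)*(-5))*13) - 1*38163 = (113 + (4/7 + 10 - 5/7)*13) - 38163 = (113 + (69/7)*13) - 38163 = (113 + 897/7) - 38163 = 1688/7 - 38163 = -265453/7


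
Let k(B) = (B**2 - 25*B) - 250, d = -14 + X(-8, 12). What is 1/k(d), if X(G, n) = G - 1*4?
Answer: 1/1076 ≈ 0.00092937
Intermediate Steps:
X(G, n) = -4 + G (X(G, n) = G - 4 = -4 + G)
d = -26 (d = -14 + (-4 - 8) = -14 - 12 = -26)
k(B) = -250 + B**2 - 25*B
1/k(d) = 1/(-250 + (-26)**2 - 25*(-26)) = 1/(-250 + 676 + 650) = 1/1076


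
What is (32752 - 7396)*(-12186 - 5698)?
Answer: -453466704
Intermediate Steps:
(32752 - 7396)*(-12186 - 5698) = 25356*(-17884) = -453466704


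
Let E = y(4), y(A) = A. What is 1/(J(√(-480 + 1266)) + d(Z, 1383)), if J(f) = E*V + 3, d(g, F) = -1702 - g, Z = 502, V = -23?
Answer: -1/2293 ≈ -0.00043611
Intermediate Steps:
E = 4
J(f) = -89 (J(f) = 4*(-23) + 3 = -92 + 3 = -89)
1/(J(√(-480 + 1266)) + d(Z, 1383)) = 1/(-89 + (-1702 - 1*502)) = 1/(-89 + (-1702 - 502)) = 1/(-89 - 2204) = 1/(-2293) = -1/2293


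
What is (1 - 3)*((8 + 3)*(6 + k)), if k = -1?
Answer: -110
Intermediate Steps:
(1 - 3)*((8 + 3)*(6 + k)) = (1 - 3)*((8 + 3)*(6 - 1)) = -22*5 = -2*55 = -110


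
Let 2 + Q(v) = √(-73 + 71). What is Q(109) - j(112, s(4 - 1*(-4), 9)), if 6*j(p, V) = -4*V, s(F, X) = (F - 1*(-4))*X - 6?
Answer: 66 + I*√2 ≈ 66.0 + 1.4142*I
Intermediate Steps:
s(F, X) = -6 + X*(4 + F) (s(F, X) = (F + 4)*X - 6 = (4 + F)*X - 6 = X*(4 + F) - 6 = -6 + X*(4 + F))
j(p, V) = -2*V/3 (j(p, V) = (-4*V)/6 = -2*V/3)
Q(v) = -2 + I*√2 (Q(v) = -2 + √(-73 + 71) = -2 + √(-2) = -2 + I*√2)
Q(109) - j(112, s(4 - 1*(-4), 9)) = (-2 + I*√2) - (-2)*(-6 + 4*9 + (4 - 1*(-4))*9)/3 = (-2 + I*√2) - (-2)*(-6 + 36 + (4 + 4)*9)/3 = (-2 + I*√2) - (-2)*(-6 + 36 + 8*9)/3 = (-2 + I*√2) - (-2)*(-6 + 36 + 72)/3 = (-2 + I*√2) - (-2)*102/3 = (-2 + I*√2) - 1*(-68) = (-2 + I*√2) + 68 = 66 + I*√2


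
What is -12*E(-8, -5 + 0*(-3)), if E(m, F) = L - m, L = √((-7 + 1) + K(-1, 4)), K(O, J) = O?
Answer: -96 - 12*I*√7 ≈ -96.0 - 31.749*I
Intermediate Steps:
L = I*√7 (L = √((-7 + 1) - 1) = √(-6 - 1) = √(-7) = I*√7 ≈ 2.6458*I)
E(m, F) = -m + I*√7 (E(m, F) = I*√7 - m = -m + I*√7)
-12*E(-8, -5 + 0*(-3)) = -12*(-1*(-8) + I*√7) = -12*(8 + I*√7) = -(96 + 12*I*√7) = -96 - 12*I*√7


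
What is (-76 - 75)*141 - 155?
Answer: -21446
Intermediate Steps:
(-76 - 75)*141 - 155 = -151*141 - 155 = -21291 - 155 = -21446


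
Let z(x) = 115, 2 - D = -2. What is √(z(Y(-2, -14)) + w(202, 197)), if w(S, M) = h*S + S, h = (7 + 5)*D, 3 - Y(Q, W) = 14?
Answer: √10013 ≈ 100.06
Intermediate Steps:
D = 4 (D = 2 - 1*(-2) = 2 + 2 = 4)
Y(Q, W) = -11 (Y(Q, W) = 3 - 1*14 = 3 - 14 = -11)
h = 48 (h = (7 + 5)*4 = 12*4 = 48)
w(S, M) = 49*S (w(S, M) = 48*S + S = 49*S)
√(z(Y(-2, -14)) + w(202, 197)) = √(115 + 49*202) = √(115 + 9898) = √10013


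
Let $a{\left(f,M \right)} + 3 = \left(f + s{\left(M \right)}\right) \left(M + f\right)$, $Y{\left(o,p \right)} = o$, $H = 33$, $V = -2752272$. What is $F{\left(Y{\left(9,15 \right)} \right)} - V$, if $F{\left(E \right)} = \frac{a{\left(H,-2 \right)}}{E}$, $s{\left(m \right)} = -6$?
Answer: $\frac{8257094}{3} \approx 2.7524 \cdot 10^{6}$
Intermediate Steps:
$a{\left(f,M \right)} = -3 + \left(-6 + f\right) \left(M + f\right)$ ($a{\left(f,M \right)} = -3 + \left(f - 6\right) \left(M + f\right) = -3 + \left(-6 + f\right) \left(M + f\right)$)
$F{\left(E \right)} = \frac{834}{E}$ ($F{\left(E \right)} = \frac{-3 + 33^{2} - -12 - 198 - 66}{E} = \frac{-3 + 1089 + 12 - 198 - 66}{E} = \frac{834}{E}$)
$F{\left(Y{\left(9,15 \right)} \right)} - V = \frac{834}{9} - -2752272 = 834 \cdot \frac{1}{9} + 2752272 = \frac{278}{3} + 2752272 = \frac{8257094}{3}$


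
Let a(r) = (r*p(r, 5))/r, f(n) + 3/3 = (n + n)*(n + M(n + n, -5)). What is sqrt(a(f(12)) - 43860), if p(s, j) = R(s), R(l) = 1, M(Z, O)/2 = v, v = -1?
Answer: I*sqrt(43859) ≈ 209.43*I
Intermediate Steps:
M(Z, O) = -2 (M(Z, O) = 2*(-1) = -2)
f(n) = -1 + 2*n*(-2 + n) (f(n) = -1 + (n + n)*(n - 2) = -1 + (2*n)*(-2 + n) = -1 + 2*n*(-2 + n))
p(s, j) = 1
a(r) = 1 (a(r) = (r*1)/r = r/r = 1)
sqrt(a(f(12)) - 43860) = sqrt(1 - 43860) = sqrt(-43859) = I*sqrt(43859)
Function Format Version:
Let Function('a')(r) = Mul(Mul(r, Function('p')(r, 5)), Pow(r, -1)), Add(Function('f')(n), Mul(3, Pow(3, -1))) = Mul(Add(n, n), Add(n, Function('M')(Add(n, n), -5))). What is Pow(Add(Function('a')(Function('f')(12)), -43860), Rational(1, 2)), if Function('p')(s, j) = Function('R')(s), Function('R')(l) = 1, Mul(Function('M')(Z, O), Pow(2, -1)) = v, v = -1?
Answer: Mul(I, Pow(43859, Rational(1, 2))) ≈ Mul(209.43, I)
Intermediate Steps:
Function('M')(Z, O) = -2 (Function('M')(Z, O) = Mul(2, -1) = -2)
Function('f')(n) = Add(-1, Mul(2, n, Add(-2, n))) (Function('f')(n) = Add(-1, Mul(Add(n, n), Add(n, -2))) = Add(-1, Mul(Mul(2, n), Add(-2, n))) = Add(-1, Mul(2, n, Add(-2, n))))
Function('p')(s, j) = 1
Function('a')(r) = 1 (Function('a')(r) = Mul(Mul(r, 1), Pow(r, -1)) = Mul(r, Pow(r, -1)) = 1)
Pow(Add(Function('a')(Function('f')(12)), -43860), Rational(1, 2)) = Pow(Add(1, -43860), Rational(1, 2)) = Pow(-43859, Rational(1, 2)) = Mul(I, Pow(43859, Rational(1, 2)))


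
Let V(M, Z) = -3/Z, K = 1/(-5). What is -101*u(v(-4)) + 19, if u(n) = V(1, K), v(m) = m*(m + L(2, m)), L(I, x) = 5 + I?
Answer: -1496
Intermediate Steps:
K = -1/5 ≈ -0.20000
v(m) = m*(7 + m) (v(m) = m*(m + (5 + 2)) = m*(m + 7) = m*(7 + m))
u(n) = 15 (u(n) = -3/(-1/5) = -3*(-5) = 15)
-101*u(v(-4)) + 19 = -101*15 + 19 = -1515 + 19 = -1496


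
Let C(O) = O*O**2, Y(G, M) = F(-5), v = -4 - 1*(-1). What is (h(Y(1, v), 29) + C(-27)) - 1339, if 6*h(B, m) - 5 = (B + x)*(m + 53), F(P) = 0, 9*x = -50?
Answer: -1139243/54 ≈ -21097.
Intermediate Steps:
x = -50/9 (x = (1/9)*(-50) = -50/9 ≈ -5.5556)
v = -3 (v = -4 + 1 = -3)
Y(G, M) = 0
C(O) = O**3
h(B, m) = 5/6 + (53 + m)*(-50/9 + B)/6 (h(B, m) = 5/6 + ((B - 50/9)*(m + 53))/6 = 5/6 + ((-50/9 + B)*(53 + m))/6 = 5/6 + ((53 + m)*(-50/9 + B))/6 = 5/6 + (53 + m)*(-50/9 + B)/6)
(h(Y(1, v), 29) + C(-27)) - 1339 = ((-2605/54 - 25/27*29 + (53/6)*0 + (1/6)*0*29) + (-27)**3) - 1339 = ((-2605/54 - 725/27 + 0 + 0) - 19683) - 1339 = (-4055/54 - 19683) - 1339 = -1066937/54 - 1339 = -1139243/54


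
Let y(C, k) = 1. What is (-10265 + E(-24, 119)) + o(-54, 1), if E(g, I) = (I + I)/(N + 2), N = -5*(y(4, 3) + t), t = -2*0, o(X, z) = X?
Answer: -31195/3 ≈ -10398.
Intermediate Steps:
t = 0
N = -5 (N = -5*(1 + 0) = -5*1 = -5)
E(g, I) = -2*I/3 (E(g, I) = (I + I)/(-5 + 2) = (2*I)/(-3) = (2*I)*(-⅓) = -2*I/3)
(-10265 + E(-24, 119)) + o(-54, 1) = (-10265 - ⅔*119) - 54 = (-10265 - 238/3) - 54 = -31033/3 - 54 = -31195/3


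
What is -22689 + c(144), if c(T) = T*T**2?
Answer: 2963295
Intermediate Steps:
c(T) = T**3
-22689 + c(144) = -22689 + 144**3 = -22689 + 2985984 = 2963295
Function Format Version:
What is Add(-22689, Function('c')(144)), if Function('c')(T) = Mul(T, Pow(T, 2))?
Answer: 2963295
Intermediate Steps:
Function('c')(T) = Pow(T, 3)
Add(-22689, Function('c')(144)) = Add(-22689, Pow(144, 3)) = Add(-22689, 2985984) = 2963295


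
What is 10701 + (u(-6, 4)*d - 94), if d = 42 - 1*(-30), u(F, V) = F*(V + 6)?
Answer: 6287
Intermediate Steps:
u(F, V) = F*(6 + V)
d = 72 (d = 42 + 30 = 72)
10701 + (u(-6, 4)*d - 94) = 10701 + (-6*(6 + 4)*72 - 94) = 10701 + (-6*10*72 - 94) = 10701 + (-60*72 - 94) = 10701 + (-4320 - 94) = 10701 - 4414 = 6287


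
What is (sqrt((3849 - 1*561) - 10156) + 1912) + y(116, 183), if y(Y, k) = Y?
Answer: 2028 + 2*I*sqrt(1717) ≈ 2028.0 + 82.873*I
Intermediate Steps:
(sqrt((3849 - 1*561) - 10156) + 1912) + y(116, 183) = (sqrt((3849 - 1*561) - 10156) + 1912) + 116 = (sqrt((3849 - 561) - 10156) + 1912) + 116 = (sqrt(3288 - 10156) + 1912) + 116 = (sqrt(-6868) + 1912) + 116 = (2*I*sqrt(1717) + 1912) + 116 = (1912 + 2*I*sqrt(1717)) + 116 = 2028 + 2*I*sqrt(1717)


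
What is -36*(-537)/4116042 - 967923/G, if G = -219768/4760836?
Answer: 29270411155699499/1395948022 ≈ 2.0968e+7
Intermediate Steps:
G = -54942/1190209 (G = -219768*1/4760836 = -54942/1190209 ≈ -0.046162)
-36*(-537)/4116042 - 967923/G = -36*(-537)/4116042 - 967923/(-54942/1190209) = 19332*(1/4116042) - 967923*(-1190209/54942) = 358/76223 + 384010221969/18314 = 29270411155699499/1395948022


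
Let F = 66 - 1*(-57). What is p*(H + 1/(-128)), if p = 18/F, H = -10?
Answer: -3843/2624 ≈ -1.4646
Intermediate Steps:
F = 123 (F = 66 + 57 = 123)
p = 6/41 (p = 18/123 = 18*(1/123) = 6/41 ≈ 0.14634)
p*(H + 1/(-128)) = 6*(-10 + 1/(-128))/41 = 6*(-10 - 1/128)/41 = (6/41)*(-1281/128) = -3843/2624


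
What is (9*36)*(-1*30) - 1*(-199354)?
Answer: 189634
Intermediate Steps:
(9*36)*(-1*30) - 1*(-199354) = 324*(-30) + 199354 = -9720 + 199354 = 189634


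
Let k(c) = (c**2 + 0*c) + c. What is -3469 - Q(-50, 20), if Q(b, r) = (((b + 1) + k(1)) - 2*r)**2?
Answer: -11038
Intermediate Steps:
k(c) = c + c**2 (k(c) = (c**2 + 0) + c = c**2 + c = c + c**2)
Q(b, r) = (3 + b - 2*r)**2 (Q(b, r) = (((b + 1) + 1*(1 + 1)) - 2*r)**2 = (((1 + b) + 1*2) - 2*r)**2 = (((1 + b) + 2) - 2*r)**2 = ((3 + b) - 2*r)**2 = (3 + b - 2*r)**2)
-3469 - Q(-50, 20) = -3469 - (3 - 50 - 2*20)**2 = -3469 - (3 - 50 - 40)**2 = -3469 - 1*(-87)**2 = -3469 - 1*7569 = -3469 - 7569 = -11038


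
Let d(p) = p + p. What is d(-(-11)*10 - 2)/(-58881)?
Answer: -72/19627 ≈ -0.0036684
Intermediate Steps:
d(p) = 2*p
d(-(-11)*10 - 2)/(-58881) = (2*(-(-11)*10 - 2))/(-58881) = (2*(-11*(-10) - 2))*(-1/58881) = (2*(110 - 2))*(-1/58881) = (2*108)*(-1/58881) = 216*(-1/58881) = -72/19627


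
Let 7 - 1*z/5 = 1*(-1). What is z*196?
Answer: 7840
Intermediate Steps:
z = 40 (z = 35 - 5*(-1) = 35 + 5 = 40)
z*196 = 40*196 = 7840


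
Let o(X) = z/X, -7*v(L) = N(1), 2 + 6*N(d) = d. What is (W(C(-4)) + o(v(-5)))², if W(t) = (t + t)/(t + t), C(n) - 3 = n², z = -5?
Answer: 43681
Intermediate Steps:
N(d) = -⅓ + d/6
v(L) = 1/42 (v(L) = -(-⅓ + (⅙)*1)/7 = -(-⅓ + ⅙)/7 = -⅐*(-⅙) = 1/42)
C(n) = 3 + n²
o(X) = -5/X
W(t) = 1 (W(t) = (2*t)/((2*t)) = (2*t)*(1/(2*t)) = 1)
(W(C(-4)) + o(v(-5)))² = (1 - 5/1/42)² = (1 - 5*42)² = (1 - 210)² = (-209)² = 43681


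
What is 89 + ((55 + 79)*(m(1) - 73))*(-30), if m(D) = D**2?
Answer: 289529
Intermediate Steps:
89 + ((55 + 79)*(m(1) - 73))*(-30) = 89 + ((55 + 79)*(1**2 - 73))*(-30) = 89 + (134*(1 - 73))*(-30) = 89 + (134*(-72))*(-30) = 89 - 9648*(-30) = 89 + 289440 = 289529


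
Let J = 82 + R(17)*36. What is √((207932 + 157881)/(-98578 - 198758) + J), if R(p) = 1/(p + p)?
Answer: √522682002789258/2527356 ≈ 9.0459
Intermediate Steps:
R(p) = 1/(2*p)
J = 1412/17 (J = 82 + ((½)/17)*36 = 82 + ((½)*(1/17))*36 = 82 + (1/34)*36 = 82 + 18/17 = 1412/17 ≈ 83.059)
√((207932 + 157881)/(-98578 - 198758) + J) = √((207932 + 157881)/(-98578 - 198758) + 1412/17) = √(365813/(-297336) + 1412/17) = √(365813*(-1/297336) + 1412/17) = √(-365813/297336 + 1412/17) = √(413619611/5054712) = √522682002789258/2527356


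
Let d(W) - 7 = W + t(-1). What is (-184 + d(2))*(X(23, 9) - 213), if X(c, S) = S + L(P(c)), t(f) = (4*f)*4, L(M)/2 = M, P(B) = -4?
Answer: 40492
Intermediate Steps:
L(M) = 2*M
t(f) = 16*f
d(W) = -9 + W (d(W) = 7 + (W + 16*(-1)) = 7 + (W - 16) = 7 + (-16 + W) = -9 + W)
X(c, S) = -8 + S (X(c, S) = S + 2*(-4) = S - 8 = -8 + S)
(-184 + d(2))*(X(23, 9) - 213) = (-184 + (-9 + 2))*((-8 + 9) - 213) = (-184 - 7)*(1 - 213) = -191*(-212) = 40492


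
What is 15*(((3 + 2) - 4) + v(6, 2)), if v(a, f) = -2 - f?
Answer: -45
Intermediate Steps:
15*(((3 + 2) - 4) + v(6, 2)) = 15*(((3 + 2) - 4) + (-2 - 1*2)) = 15*((5 - 4) + (-2 - 2)) = 15*(1 - 4) = 15*(-3) = -45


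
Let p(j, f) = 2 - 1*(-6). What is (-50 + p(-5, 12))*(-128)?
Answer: 5376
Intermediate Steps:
p(j, f) = 8 (p(j, f) = 2 + 6 = 8)
(-50 + p(-5, 12))*(-128) = (-50 + 8)*(-128) = -42*(-128) = 5376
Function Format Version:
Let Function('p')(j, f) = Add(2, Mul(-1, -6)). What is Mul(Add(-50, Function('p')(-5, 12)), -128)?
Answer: 5376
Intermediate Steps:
Function('p')(j, f) = 8 (Function('p')(j, f) = Add(2, 6) = 8)
Mul(Add(-50, Function('p')(-5, 12)), -128) = Mul(Add(-50, 8), -128) = Mul(-42, -128) = 5376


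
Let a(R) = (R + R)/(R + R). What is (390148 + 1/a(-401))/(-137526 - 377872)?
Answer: -390149/515398 ≈ -0.75699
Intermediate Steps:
a(R) = 1 (a(R) = (2*R)/((2*R)) = (2*R)*(1/(2*R)) = 1)
(390148 + 1/a(-401))/(-137526 - 377872) = (390148 + 1/1)/(-137526 - 377872) = (390148 + 1)/(-515398) = 390149*(-1/515398) = -390149/515398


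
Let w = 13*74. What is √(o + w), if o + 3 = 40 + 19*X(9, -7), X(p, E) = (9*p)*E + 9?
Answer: 3*I*√1067 ≈ 97.995*I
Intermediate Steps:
X(p, E) = 9 + 9*E*p (X(p, E) = 9*E*p + 9 = 9 + 9*E*p)
o = -10565 (o = -3 + (40 + 19*(9 + 9*(-7)*9)) = -3 + (40 + 19*(9 - 567)) = -3 + (40 + 19*(-558)) = -3 + (40 - 10602) = -3 - 10562 = -10565)
w = 962
√(o + w) = √(-10565 + 962) = √(-9603) = 3*I*√1067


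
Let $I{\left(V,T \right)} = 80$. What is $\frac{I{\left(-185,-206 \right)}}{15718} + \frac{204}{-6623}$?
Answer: $- \frac{1338316}{52050157} \approx -0.025712$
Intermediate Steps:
$\frac{I{\left(-185,-206 \right)}}{15718} + \frac{204}{-6623} = \frac{80}{15718} + \frac{204}{-6623} = 80 \cdot \frac{1}{15718} + 204 \left(- \frac{1}{6623}\right) = \frac{40}{7859} - \frac{204}{6623} = - \frac{1338316}{52050157}$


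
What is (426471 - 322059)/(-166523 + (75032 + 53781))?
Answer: -17402/6285 ≈ -2.7688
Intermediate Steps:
(426471 - 322059)/(-166523 + (75032 + 53781)) = 104412/(-166523 + 128813) = 104412/(-37710) = 104412*(-1/37710) = -17402/6285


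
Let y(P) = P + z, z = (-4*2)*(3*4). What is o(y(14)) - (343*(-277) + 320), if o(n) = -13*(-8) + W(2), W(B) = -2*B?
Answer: 94791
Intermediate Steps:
z = -96 (z = -8*12 = -96)
y(P) = -96 + P (y(P) = P - 96 = -96 + P)
o(n) = 100 (o(n) = -13*(-8) - 2*2 = 104 - 4 = 100)
o(y(14)) - (343*(-277) + 320) = 100 - (343*(-277) + 320) = 100 - (-95011 + 320) = 100 - 1*(-94691) = 100 + 94691 = 94791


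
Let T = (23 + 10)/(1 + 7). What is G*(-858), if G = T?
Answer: -14157/4 ≈ -3539.3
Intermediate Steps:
T = 33/8 ≈ 4.1250
G = 33/8 ≈ 4.1250
G*(-858) = (33/8)*(-858) = -14157/4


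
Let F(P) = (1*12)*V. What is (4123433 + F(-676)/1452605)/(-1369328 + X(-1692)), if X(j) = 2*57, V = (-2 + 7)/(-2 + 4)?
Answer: -1197943878599/397785420494 ≈ -3.0115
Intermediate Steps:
V = 5/2 ≈ 2.5000
X(j) = 114
F(P) = 30 (F(P) = (1*12)*(5/2) = 12*(5/2) = 30)
(4123433 + F(-676)/1452605)/(-1369328 + X(-1692)) = (4123433 + 30/1452605)/(-1369328 + 114) = (4123433 + 30*(1/1452605))/(-1369214) = (4123433 + 6/290521)*(-1/1369214) = (1197943878599/290521)*(-1/1369214) = -1197943878599/397785420494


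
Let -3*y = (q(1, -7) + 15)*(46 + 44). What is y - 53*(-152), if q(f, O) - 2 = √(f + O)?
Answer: 7546 - 30*I*√6 ≈ 7546.0 - 73.485*I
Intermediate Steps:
q(f, O) = 2 + √(O + f) (q(f, O) = 2 + √(f + O) = 2 + √(O + f))
y = -510 - 30*I*√6 (y = -((2 + √(-7 + 1)) + 15)*(46 + 44)/3 = -((2 + √(-6)) + 15)*90/3 = -((2 + I*√6) + 15)*90/3 = -(17 + I*√6)*90/3 = -(1530 + 90*I*√6)/3 = -510 - 30*I*√6 ≈ -510.0 - 73.485*I)
y - 53*(-152) = (-510 - 30*I*√6) - 53*(-152) = (-510 - 30*I*√6) + 8056 = 7546 - 30*I*√6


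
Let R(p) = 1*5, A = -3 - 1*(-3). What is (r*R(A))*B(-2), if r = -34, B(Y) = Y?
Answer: 340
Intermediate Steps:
A = 0 (A = -3 + 3 = 0)
R(p) = 5
(r*R(A))*B(-2) = -34*5*(-2) = -170*(-2) = 340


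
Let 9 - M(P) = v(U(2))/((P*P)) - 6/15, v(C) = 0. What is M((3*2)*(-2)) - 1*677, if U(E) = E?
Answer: -3338/5 ≈ -667.60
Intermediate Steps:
M(P) = 47/5 (M(P) = 9 - (0/((P*P)) - 6/15) = 9 - (0/(P²) - 6*1/15) = 9 - (0/P² - ⅖) = 9 - (0 - ⅖) = 9 - 1*(-⅖) = 9 + ⅖ = 47/5)
M((3*2)*(-2)) - 1*677 = 47/5 - 1*677 = 47/5 - 677 = -3338/5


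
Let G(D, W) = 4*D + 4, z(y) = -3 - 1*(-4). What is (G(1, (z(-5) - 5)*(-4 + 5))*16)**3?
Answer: 2097152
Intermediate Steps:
z(y) = 1 (z(y) = -3 + 4 = 1)
G(D, W) = 4 + 4*D
(G(1, (z(-5) - 5)*(-4 + 5))*16)**3 = ((4 + 4*1)*16)**3 = ((4 + 4)*16)**3 = (8*16)**3 = 128**3 = 2097152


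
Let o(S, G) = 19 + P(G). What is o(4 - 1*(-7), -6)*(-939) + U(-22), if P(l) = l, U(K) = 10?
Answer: -12197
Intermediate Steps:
o(S, G) = 19 + G
o(4 - 1*(-7), -6)*(-939) + U(-22) = (19 - 6)*(-939) + 10 = 13*(-939) + 10 = -12207 + 10 = -12197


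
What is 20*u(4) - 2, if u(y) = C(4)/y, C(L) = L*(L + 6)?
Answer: 198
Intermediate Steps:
C(L) = L*(6 + L)
u(y) = 40/y (u(y) = (4*(6 + 4))/y = (4*10)/y = 40/y)
20*u(4) - 2 = 20*(40/4) - 2 = 20*(40*(¼)) - 2 = 20*10 - 2 = 200 - 2 = 198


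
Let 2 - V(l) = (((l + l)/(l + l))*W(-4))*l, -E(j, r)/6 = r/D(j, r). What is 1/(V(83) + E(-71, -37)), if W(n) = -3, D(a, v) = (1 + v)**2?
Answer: 216/54253 ≈ 0.0039813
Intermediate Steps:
E(j, r) = -6*r/(1 + r)**2 (E(j, r) = -6*r/((1 + r)**2) = -6*r/(1 + r)**2)
V(l) = 2 + 3*l (V(l) = 2 - ((l + l)/(l + l))*(-3)*l = 2 - ((2*l)/((2*l)))*(-3)*l = 2 - ((2*l)*(1/(2*l)))*(-3)*l = 2 - 1*(-3)*l = 2 - (-3)*l = 2 + 3*l)
1/(V(83) + E(-71, -37)) = 1/((2 + 3*83) - 6*(-37)/(1 - 37)**2) = 1/((2 + 249) - 6*(-37)/(-36)**2) = 1/(251 - 6*(-37)*1/1296) = 1/(251 + 37/216) = 1/(54253/216) = 216/54253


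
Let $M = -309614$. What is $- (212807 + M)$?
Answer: $96807$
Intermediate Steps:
$- (212807 + M) = - (212807 - 309614) = \left(-1\right) \left(-96807\right) = 96807$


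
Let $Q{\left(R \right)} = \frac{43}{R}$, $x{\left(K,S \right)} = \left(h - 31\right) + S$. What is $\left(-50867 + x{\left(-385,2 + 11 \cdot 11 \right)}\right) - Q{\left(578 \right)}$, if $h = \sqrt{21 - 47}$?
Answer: $- \frac{29347993}{578} + i \sqrt{26} \approx -50775.0 + 5.099 i$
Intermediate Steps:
$h = i \sqrt{26}$ ($h = \sqrt{-26} = i \sqrt{26} \approx 5.099 i$)
$x{\left(K,S \right)} = -31 + S + i \sqrt{26}$ ($x{\left(K,S \right)} = \left(i \sqrt{26} - 31\right) + S = \left(-31 + i \sqrt{26}\right) + S = -31 + S + i \sqrt{26}$)
$\left(-50867 + x{\left(-385,2 + 11 \cdot 11 \right)}\right) - Q{\left(578 \right)} = \left(-50867 + \left(-31 + \left(2 + 11 \cdot 11\right) + i \sqrt{26}\right)\right) - \frac{43}{578} = \left(-50867 + \left(-31 + \left(2 + 121\right) + i \sqrt{26}\right)\right) - 43 \cdot \frac{1}{578} = \left(-50867 + \left(-31 + 123 + i \sqrt{26}\right)\right) - \frac{43}{578} = \left(-50867 + \left(92 + i \sqrt{26}\right)\right) - \frac{43}{578} = \left(-50775 + i \sqrt{26}\right) - \frac{43}{578} = - \frac{29347993}{578} + i \sqrt{26}$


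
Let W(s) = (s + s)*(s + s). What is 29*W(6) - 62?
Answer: 4114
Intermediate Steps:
W(s) = 4*s² (W(s) = (2*s)*(2*s) = 4*s²)
29*W(6) - 62 = 29*(4*6²) - 62 = 29*(4*36) - 62 = 29*144 - 62 = 4176 - 62 = 4114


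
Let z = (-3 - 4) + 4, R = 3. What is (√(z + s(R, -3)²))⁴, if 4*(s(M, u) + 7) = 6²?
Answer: 1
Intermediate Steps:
s(M, u) = 2 (s(M, u) = -7 + (¼)*6² = -7 + (¼)*36 = -7 + 9 = 2)
z = -3 (z = -7 + 4 = -3)
(√(z + s(R, -3)²))⁴ = (√(-3 + 2²))⁴ = (√(-3 + 4))⁴ = (√1)⁴ = 1⁴ = 1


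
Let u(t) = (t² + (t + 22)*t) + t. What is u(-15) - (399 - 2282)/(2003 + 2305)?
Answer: 454223/4308 ≈ 105.44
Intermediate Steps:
u(t) = t + t² + t*(22 + t) (u(t) = (t² + (22 + t)*t) + t = (t² + t*(22 + t)) + t = t + t² + t*(22 + t))
u(-15) - (399 - 2282)/(2003 + 2305) = -15*(23 + 2*(-15)) - (399 - 2282)/(2003 + 2305) = -15*(23 - 30) - (-1883)/4308 = -15*(-7) - (-1883)/4308 = 105 - 1*(-1883/4308) = 105 + 1883/4308 = 454223/4308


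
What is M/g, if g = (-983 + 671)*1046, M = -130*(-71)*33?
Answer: -3905/4184 ≈ -0.93332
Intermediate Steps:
M = 304590 (M = 9230*33 = 304590)
g = -326352 (g = -312*1046 = -326352)
M/g = 304590/(-326352) = 304590*(-1/326352) = -3905/4184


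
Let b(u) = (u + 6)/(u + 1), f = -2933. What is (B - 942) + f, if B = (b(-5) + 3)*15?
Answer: -15335/4 ≈ -3833.8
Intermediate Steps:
b(u) = (6 + u)/(1 + u)
B = 165/4 (B = ((6 - 5)/(1 - 5) + 3)*15 = (1/(-4) + 3)*15 = (-¼*1 + 3)*15 = (-¼ + 3)*15 = (11/4)*15 = 165/4 ≈ 41.250)
(B - 942) + f = (165/4 - 942) - 2933 = -3603/4 - 2933 = -15335/4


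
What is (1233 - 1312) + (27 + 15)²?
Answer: 1685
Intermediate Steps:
(1233 - 1312) + (27 + 15)² = -79 + 42² = -79 + 1764 = 1685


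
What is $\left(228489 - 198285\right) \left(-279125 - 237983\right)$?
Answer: $-15618730032$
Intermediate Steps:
$\left(228489 - 198285\right) \left(-279125 - 237983\right) = 30204 \left(-517108\right) = -15618730032$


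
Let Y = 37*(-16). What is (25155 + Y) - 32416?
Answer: -7853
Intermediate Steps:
Y = -592
(25155 + Y) - 32416 = (25155 - 592) - 32416 = 24563 - 32416 = -7853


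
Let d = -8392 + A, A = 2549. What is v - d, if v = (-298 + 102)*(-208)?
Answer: 46611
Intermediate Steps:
d = -5843 (d = -8392 + 2549 = -5843)
v = 40768 (v = -196*(-208) = 40768)
v - d = 40768 - 1*(-5843) = 40768 + 5843 = 46611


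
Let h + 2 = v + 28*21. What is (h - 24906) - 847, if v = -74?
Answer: -25241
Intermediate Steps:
h = 512 (h = -2 + (-74 + 28*21) = -2 + (-74 + 588) = -2 + 514 = 512)
(h - 24906) - 847 = (512 - 24906) - 847 = -24394 - 847 = -25241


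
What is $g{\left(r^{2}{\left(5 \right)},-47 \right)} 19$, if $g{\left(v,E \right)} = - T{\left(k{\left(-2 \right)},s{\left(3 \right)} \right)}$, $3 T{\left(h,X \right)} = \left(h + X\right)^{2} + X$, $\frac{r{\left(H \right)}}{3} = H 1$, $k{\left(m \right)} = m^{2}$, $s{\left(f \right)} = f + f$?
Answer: $- \frac{2014}{3} \approx -671.33$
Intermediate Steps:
$s{\left(f \right)} = 2 f$
$r{\left(H \right)} = 3 H$ ($r{\left(H \right)} = 3 H 1 = 3 H$)
$T{\left(h,X \right)} = \frac{X}{3} + \frac{\left(X + h\right)^{2}}{3}$ ($T{\left(h,X \right)} = \frac{\left(h + X\right)^{2} + X}{3} = \frac{\left(X + h\right)^{2} + X}{3} = \frac{X + \left(X + h\right)^{2}}{3} = \frac{X}{3} + \frac{\left(X + h\right)^{2}}{3}$)
$g{\left(v,E \right)} = - \frac{106}{3}$ ($g{\left(v,E \right)} = - (\frac{2 \cdot 3}{3} + \frac{\left(2 \cdot 3 + \left(-2\right)^{2}\right)^{2}}{3}) = - (\frac{1}{3} \cdot 6 + \frac{\left(6 + 4\right)^{2}}{3}) = - (2 + \frac{10^{2}}{3}) = - (2 + \frac{1}{3} \cdot 100) = - (2 + \frac{100}{3}) = \left(-1\right) \frac{106}{3} = - \frac{106}{3}$)
$g{\left(r^{2}{\left(5 \right)},-47 \right)} 19 = \left(- \frac{106}{3}\right) 19 = - \frac{2014}{3}$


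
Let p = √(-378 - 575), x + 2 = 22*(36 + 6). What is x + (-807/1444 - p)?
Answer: 1330561/1444 - I*√953 ≈ 921.44 - 30.871*I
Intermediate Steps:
x = 922 (x = -2 + 22*(36 + 6) = -2 + 22*42 = -2 + 924 = 922)
p = I*√953 (p = √(-953) = I*√953 ≈ 30.871*I)
x + (-807/1444 - p) = 922 + (-807/1444 - I*√953) = 1330561/1444 - I*√953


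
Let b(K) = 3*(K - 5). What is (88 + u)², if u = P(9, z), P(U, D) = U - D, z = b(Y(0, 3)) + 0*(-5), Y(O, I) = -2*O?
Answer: 12544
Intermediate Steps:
b(K) = -15 + 3*K (b(K) = 3*(-5 + K) = -15 + 3*K)
z = -15 (z = (-15 + 3*(-2*0)) + 0*(-5) = (-15 + 3*0) + 0 = (-15 + 0) + 0 = -15 + 0 = -15)
u = 24 (u = 9 - 1*(-15) = 9 + 15 = 24)
(88 + u)² = (88 + 24)² = 112² = 12544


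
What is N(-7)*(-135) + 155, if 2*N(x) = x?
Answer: 1255/2 ≈ 627.50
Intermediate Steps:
N(x) = x/2
N(-7)*(-135) + 155 = ((1/2)*(-7))*(-135) + 155 = -7/2*(-135) + 155 = 945/2 + 155 = 1255/2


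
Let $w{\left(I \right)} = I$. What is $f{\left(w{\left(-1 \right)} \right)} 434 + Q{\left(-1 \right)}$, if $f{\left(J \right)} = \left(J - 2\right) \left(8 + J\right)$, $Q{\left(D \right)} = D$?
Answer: $-9115$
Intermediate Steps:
$f{\left(J \right)} = \left(-2 + J\right) \left(8 + J\right)$
$f{\left(w{\left(-1 \right)} \right)} 434 + Q{\left(-1 \right)} = \left(-16 + \left(-1\right)^{2} + 6 \left(-1\right)\right) 434 - 1 = \left(-16 + 1 - 6\right) 434 - 1 = \left(-21\right) 434 - 1 = -9114 - 1 = -9115$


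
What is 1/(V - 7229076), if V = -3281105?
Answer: -1/10510181 ≈ -9.5146e-8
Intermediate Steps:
1/(V - 7229076) = 1/(-3281105 - 7229076) = 1/(-10510181) = -1/10510181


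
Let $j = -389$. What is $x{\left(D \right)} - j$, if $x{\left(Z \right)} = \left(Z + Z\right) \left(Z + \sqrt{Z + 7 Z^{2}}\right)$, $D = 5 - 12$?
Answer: $487 - 56 \sqrt{21} \approx 230.38$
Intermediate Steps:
$D = -7$ ($D = 5 - 12 = -7$)
$x{\left(Z \right)} = 2 Z \left(Z + \sqrt{Z + 7 Z^{2}}\right)$
$x{\left(D \right)} - j = 2 \left(-7\right) \left(-7 + \sqrt{- 7 \left(1 + 7 \left(-7\right)\right)}\right) - -389 = 2 \left(-7\right) \left(-7 + \sqrt{- 7 \left(1 - 49\right)}\right) + 389 = 2 \left(-7\right) \left(-7 + \sqrt{\left(-7\right) \left(-48\right)}\right) + 389 = 2 \left(-7\right) \left(-7 + \sqrt{336}\right) + 389 = 2 \left(-7\right) \left(-7 + 4 \sqrt{21}\right) + 389 = \left(98 - 56 \sqrt{21}\right) + 389 = 487 - 56 \sqrt{21}$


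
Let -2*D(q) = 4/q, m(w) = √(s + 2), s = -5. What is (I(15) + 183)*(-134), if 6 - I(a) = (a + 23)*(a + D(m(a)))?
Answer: 51054 + 10184*I*√3/3 ≈ 51054.0 + 5879.7*I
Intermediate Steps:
m(w) = I*√3 (m(w) = √(-5 + 2) = √(-3) = I*√3)
D(q) = -2/q
I(a) = 6 - (23 + a)*(a + 2*I*√3/3) (I(a) = 6 - (a + 23)*(a - 2*(-I*√3/3)) = 6 - (23 + a)*(a - (-2)*I*√3/3) = 6 - (23 + a)*(a + 2*I*√3/3))
(I(15) + 183)*(-134) = ((6 - 1*15² - 23*15 - 46*I*√3/3 - ⅔*I*15*√3) + 183)*(-134) = ((6 - 1*225 - 345 - 46*I*√3/3 - 10*I*√3) + 183)*(-134) = ((6 - 225 - 345 - 46*I*√3/3 - 10*I*√3) + 183)*(-134) = ((-564 - 76*I*√3/3) + 183)*(-134) = (-381 - 76*I*√3/3)*(-134) = 51054 + 10184*I*√3/3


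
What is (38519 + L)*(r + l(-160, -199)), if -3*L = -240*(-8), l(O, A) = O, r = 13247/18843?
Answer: -113698856407/18843 ≈ -6.0340e+6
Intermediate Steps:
r = 13247/18843 (r = 13247*(1/18843) = 13247/18843 ≈ 0.70302)
L = -640 (L = -(-80)*(-8) = -⅓*1920 = -640)
(38519 + L)*(r + l(-160, -199)) = (38519 - 640)*(13247/18843 - 160) = 37879*(-3001633/18843) = -113698856407/18843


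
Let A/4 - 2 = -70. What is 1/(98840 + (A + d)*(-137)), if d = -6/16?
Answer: 8/1089243 ≈ 7.3445e-6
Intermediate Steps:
A = -272 (A = 8 + 4*(-70) = 8 - 280 = -272)
d = -3/8 (d = -6*1/16 = -3/8 ≈ -0.37500)
1/(98840 + (A + d)*(-137)) = 1/(98840 + (-272 - 3/8)*(-137)) = 1/(98840 - 2179/8*(-137)) = 1/(98840 + 298523/8) = 1/(1089243/8) = 8/1089243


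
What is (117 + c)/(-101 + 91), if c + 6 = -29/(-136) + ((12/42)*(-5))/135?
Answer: -2858353/257040 ≈ -11.120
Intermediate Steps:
c = -149015/25704 (c = -6 + (-29/(-136) + ((12/42)*(-5))/135) = -6 + (-29*(-1/136) + ((12*(1/42))*(-5))*(1/135)) = -6 + (29/136 + ((2/7)*(-5))*(1/135)) = -6 + (29/136 - 10/7*1/135) = -6 + (29/136 - 2/189) = -6 + 5209/25704 = -149015/25704 ≈ -5.7973)
(117 + c)/(-101 + 91) = (117 - 149015/25704)/(-101 + 91) = (2858353/25704)/(-10) = (2858353/25704)*(-1/10) = -2858353/257040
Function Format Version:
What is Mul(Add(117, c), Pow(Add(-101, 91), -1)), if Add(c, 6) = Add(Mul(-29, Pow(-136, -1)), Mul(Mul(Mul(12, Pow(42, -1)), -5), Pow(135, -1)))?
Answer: Rational(-2858353, 257040) ≈ -11.120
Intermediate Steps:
c = Rational(-149015, 25704) (c = Add(-6, Add(Mul(-29, Pow(-136, -1)), Mul(Mul(Mul(12, Pow(42, -1)), -5), Pow(135, -1)))) = Add(-6, Add(Mul(-29, Rational(-1, 136)), Mul(Mul(Mul(12, Rational(1, 42)), -5), Rational(1, 135)))) = Add(-6, Add(Rational(29, 136), Mul(Mul(Rational(2, 7), -5), Rational(1, 135)))) = Add(-6, Add(Rational(29, 136), Mul(Rational(-10, 7), Rational(1, 135)))) = Add(-6, Add(Rational(29, 136), Rational(-2, 189))) = Add(-6, Rational(5209, 25704)) = Rational(-149015, 25704) ≈ -5.7973)
Mul(Add(117, c), Pow(Add(-101, 91), -1)) = Mul(Add(117, Rational(-149015, 25704)), Pow(Add(-101, 91), -1)) = Mul(Rational(2858353, 25704), Pow(-10, -1)) = Mul(Rational(2858353, 25704), Rational(-1, 10)) = Rational(-2858353, 257040)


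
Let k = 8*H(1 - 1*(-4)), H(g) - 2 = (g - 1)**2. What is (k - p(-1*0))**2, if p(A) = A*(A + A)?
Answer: 20736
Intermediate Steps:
p(A) = 2*A**2 (p(A) = A*(2*A) = 2*A**2)
H(g) = 2 + (-1 + g)**2 (H(g) = 2 + (g - 1)**2 = 2 + (-1 + g)**2)
k = 144 (k = 8*(2 + (-1 + (1 - 1*(-4)))**2) = 8*(2 + (-1 + (1 + 4))**2) = 8*(2 + (-1 + 5)**2) = 8*(2 + 4**2) = 8*(2 + 16) = 8*18 = 144)
(k - p(-1*0))**2 = (144 - 2*(-1*0)**2)**2 = (144 - 2*0**2)**2 = (144 - 2*0)**2 = (144 - 1*0)**2 = (144 + 0)**2 = 144**2 = 20736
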